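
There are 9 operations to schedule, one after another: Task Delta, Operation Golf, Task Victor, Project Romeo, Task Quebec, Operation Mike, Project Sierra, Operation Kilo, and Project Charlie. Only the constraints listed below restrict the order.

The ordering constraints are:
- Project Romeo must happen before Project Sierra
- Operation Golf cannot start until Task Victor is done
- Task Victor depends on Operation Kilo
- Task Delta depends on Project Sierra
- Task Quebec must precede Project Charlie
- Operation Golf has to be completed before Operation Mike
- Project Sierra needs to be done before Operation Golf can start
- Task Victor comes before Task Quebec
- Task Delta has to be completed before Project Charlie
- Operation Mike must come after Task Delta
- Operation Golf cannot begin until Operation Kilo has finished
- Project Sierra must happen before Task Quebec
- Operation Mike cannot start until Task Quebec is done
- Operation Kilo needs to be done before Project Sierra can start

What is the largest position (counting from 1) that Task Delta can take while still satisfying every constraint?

The operations that are forced after Task Delta, directly or by a chain of constraints, are Operation Mike, Project Charlie. That's 2 operations.
With 2 mandatory successors out of 9 operations total, the latest slot for Task Delta is 9−2 = 7, and it's reachable by doing all non-successors before Task Delta.

7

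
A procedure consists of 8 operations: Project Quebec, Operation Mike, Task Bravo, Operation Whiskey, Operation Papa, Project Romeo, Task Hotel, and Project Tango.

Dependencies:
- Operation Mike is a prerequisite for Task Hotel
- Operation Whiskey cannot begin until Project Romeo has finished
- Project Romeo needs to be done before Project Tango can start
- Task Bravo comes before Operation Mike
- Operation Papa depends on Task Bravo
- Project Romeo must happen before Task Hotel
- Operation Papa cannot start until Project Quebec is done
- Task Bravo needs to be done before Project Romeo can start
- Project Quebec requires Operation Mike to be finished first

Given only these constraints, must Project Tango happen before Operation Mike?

No

Nothing in the constraints links Project Tango and Operation Mike; they are unordered relative to each other.
There exist valid orderings with Operation Mike before Project Tango, so Project Tango is not required to come first.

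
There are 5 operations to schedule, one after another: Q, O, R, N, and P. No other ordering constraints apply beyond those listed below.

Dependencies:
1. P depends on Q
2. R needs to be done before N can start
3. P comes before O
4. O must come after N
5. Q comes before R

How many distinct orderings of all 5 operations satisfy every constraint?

3

Only Q has no prerequisites, so it must go first.
Systematically extending each partial ordering one operation at a time and counting, there are 3 complete orderings.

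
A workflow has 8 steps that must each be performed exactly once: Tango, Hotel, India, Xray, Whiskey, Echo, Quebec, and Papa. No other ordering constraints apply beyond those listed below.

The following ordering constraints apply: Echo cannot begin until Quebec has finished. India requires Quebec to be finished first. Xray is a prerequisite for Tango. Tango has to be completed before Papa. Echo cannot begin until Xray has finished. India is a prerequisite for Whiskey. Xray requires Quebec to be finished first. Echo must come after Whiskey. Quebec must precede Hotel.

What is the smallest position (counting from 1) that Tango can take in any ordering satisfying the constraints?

3

Every step that must precede Tango has to come before it. Tracing all chains that end at Tango, those steps are: Xray, Quebec — 2 in total.
So at minimum 2 steps come before Tango, putting Tango no earlier than position 3. That position is achievable by scheduling exactly those predecessors first.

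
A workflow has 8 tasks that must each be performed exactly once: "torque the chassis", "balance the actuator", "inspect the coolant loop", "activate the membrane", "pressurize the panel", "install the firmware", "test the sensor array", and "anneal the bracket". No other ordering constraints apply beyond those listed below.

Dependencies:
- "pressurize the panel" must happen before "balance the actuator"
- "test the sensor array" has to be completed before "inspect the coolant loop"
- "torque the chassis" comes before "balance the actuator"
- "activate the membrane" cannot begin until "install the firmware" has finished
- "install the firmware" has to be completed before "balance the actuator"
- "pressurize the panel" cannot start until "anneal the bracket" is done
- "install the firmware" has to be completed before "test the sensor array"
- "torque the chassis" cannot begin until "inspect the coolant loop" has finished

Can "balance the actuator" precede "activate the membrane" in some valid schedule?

Nothing in the constraints forces "activate the membrane" before "balance the actuator" — there is no chain from "activate the membrane" to "balance the actuator".
So a valid ordering placing "balance the actuator" earlier than "activate the membrane" exists.

Yes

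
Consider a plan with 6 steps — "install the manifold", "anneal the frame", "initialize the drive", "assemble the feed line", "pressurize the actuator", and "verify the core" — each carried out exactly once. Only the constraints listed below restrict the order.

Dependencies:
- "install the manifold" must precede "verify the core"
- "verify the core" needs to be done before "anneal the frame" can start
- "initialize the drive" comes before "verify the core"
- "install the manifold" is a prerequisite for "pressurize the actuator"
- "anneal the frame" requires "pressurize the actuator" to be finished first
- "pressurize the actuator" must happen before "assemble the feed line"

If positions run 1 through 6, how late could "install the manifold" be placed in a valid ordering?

2

Every step that must follow "install the manifold" has to come after it. Tracing all chains starting from "install the manifold", those steps are: "anneal the frame", "assemble the feed line", "pressurize the actuator", "verify the core" — 4 in total.
With 4 mandatory successors out of 6 steps total, the latest slot for "install the manifold" is 6−4 = 2, and it's reachable by doing all non-successors before "install the manifold".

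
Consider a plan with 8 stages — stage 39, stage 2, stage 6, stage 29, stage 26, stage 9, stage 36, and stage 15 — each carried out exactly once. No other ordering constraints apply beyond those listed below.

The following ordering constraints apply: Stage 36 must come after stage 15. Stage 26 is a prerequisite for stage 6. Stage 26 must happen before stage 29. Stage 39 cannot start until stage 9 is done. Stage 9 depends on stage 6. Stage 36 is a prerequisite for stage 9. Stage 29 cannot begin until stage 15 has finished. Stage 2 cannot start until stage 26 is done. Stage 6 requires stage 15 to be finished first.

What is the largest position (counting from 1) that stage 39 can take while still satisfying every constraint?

8

No constraint forces any stage after stage 39, so it can be placed last, in position 8.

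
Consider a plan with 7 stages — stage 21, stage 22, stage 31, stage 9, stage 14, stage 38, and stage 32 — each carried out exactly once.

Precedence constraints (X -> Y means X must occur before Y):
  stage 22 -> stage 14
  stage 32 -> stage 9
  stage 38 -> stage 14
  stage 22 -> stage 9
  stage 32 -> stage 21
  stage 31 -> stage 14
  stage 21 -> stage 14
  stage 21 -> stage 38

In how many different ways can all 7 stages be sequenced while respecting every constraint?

74

The stages with no prerequisites are stage 22, stage 31, stage 32; any of them can be placed first.
Systematically extending each partial ordering one stage at a time and counting, there are 74 complete orderings.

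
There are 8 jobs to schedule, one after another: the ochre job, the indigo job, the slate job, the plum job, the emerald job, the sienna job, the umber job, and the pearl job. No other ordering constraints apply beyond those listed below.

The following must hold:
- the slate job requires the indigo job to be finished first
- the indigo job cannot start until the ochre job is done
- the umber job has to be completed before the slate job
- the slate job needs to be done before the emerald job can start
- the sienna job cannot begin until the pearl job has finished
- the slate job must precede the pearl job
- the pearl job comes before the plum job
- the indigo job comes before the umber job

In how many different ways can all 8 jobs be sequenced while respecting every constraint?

Only the ochre job has no prerequisites, so it must go first.
Enumerating by repeatedly choosing an available job (one whose prerequisites are all placed) gives 8 distinct complete orderings.

8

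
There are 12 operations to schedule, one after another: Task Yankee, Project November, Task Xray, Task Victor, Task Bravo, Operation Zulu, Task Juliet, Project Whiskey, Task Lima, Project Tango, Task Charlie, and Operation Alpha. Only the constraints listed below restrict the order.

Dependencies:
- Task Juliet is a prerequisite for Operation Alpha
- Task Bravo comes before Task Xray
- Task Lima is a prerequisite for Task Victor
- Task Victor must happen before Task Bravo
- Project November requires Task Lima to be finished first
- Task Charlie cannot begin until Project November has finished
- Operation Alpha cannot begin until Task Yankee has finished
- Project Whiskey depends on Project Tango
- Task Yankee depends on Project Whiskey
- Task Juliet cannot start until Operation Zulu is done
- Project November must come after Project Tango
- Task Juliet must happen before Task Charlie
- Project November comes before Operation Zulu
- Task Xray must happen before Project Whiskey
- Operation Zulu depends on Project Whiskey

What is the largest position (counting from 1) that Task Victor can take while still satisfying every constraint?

4

The operations that are forced after Task Victor, directly or by a chain of constraints, are Task Yankee, Task Xray, Task Bravo, Operation Zulu, Task Juliet, Project Whiskey, Task Charlie, Operation Alpha. That's 8 operations.
So at least 8 operations follow Task Victor, putting Task Victor no later than position 4. That position is achievable by scheduling everything else first.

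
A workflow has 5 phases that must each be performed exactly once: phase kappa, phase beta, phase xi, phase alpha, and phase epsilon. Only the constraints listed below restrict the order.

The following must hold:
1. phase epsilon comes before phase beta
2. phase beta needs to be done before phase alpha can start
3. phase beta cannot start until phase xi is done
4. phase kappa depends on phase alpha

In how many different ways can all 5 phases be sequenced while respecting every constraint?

2

The phases with no prerequisites are phase xi, phase epsilon; any of them can be placed first.
Systematically extending each partial ordering one phase at a time and counting, there are 2 complete orderings.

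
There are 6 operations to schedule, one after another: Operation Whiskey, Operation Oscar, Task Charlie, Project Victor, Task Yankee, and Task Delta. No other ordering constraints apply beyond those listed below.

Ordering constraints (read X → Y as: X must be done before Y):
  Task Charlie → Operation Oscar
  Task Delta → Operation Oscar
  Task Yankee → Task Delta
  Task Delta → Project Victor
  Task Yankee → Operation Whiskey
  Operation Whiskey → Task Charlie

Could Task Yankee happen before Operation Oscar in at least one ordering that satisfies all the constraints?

Yes

Every valid ordering already has Task Yankee before Operation Oscar (the constraints require it), so in particular at least one does.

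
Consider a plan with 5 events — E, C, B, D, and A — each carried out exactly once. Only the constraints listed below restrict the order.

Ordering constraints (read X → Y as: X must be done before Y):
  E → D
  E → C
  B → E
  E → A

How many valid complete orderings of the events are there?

Only B has no prerequisites, so it must go first.
Systematically extending each partial ordering one event at a time and counting, there are 6 complete orderings.

6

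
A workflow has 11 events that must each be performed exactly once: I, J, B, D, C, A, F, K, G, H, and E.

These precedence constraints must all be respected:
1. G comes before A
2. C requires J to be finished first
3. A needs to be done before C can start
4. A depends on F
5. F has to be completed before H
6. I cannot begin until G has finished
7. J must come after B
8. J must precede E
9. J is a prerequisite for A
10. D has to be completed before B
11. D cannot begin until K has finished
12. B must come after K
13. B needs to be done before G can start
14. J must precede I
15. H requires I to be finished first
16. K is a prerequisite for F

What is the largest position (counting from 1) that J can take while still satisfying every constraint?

The events that are forced after J, directly or by a chain of constraints, are I, C, A, H, E. That's 5 events.
With 5 mandatory successors out of 11 events total, the latest slot for J is 11−5 = 6, and it's reachable by doing all non-successors before J.

6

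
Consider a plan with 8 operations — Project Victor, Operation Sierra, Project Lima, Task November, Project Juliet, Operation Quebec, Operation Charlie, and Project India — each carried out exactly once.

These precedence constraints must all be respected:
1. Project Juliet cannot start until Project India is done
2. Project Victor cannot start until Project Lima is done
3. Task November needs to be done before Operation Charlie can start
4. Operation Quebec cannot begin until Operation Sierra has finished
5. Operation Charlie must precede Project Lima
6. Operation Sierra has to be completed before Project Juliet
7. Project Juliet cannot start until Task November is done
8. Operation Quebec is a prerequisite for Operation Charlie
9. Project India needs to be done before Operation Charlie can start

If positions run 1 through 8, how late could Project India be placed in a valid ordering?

Following every chain forward from Project India, the operations that must come later are Project Victor, Project Lima, Project Juliet, Operation Charlie — 4 of them.
So at least 4 operations follow Project India, putting Project India no later than position 4. That position is achievable by scheduling everything else first.

4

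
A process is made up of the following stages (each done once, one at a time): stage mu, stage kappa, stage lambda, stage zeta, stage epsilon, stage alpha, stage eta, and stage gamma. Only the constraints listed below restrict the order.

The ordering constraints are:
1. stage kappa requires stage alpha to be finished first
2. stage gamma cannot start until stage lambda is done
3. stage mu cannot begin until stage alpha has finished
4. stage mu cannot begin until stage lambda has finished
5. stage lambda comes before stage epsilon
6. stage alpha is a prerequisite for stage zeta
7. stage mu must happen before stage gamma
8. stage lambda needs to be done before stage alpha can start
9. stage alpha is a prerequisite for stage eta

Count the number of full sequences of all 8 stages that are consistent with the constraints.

Stage lambda is the only stage with nothing required before it, so every ordering starts there.
Enumerating by repeatedly choosing an available stage (one whose prerequisites are all placed) gives 420 distinct complete orderings.

420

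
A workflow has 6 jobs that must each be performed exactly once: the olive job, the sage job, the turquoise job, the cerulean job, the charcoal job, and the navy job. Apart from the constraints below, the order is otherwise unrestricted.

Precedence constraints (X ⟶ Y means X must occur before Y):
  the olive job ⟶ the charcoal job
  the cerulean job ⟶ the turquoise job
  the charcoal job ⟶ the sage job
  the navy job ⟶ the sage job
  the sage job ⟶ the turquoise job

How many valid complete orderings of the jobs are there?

15

The jobs with no prerequisites are the olive job, the cerulean job, the navy job; any of them can be placed first.
Enumerating by repeatedly choosing an available job (one whose prerequisites are all placed) gives 15 distinct complete orderings.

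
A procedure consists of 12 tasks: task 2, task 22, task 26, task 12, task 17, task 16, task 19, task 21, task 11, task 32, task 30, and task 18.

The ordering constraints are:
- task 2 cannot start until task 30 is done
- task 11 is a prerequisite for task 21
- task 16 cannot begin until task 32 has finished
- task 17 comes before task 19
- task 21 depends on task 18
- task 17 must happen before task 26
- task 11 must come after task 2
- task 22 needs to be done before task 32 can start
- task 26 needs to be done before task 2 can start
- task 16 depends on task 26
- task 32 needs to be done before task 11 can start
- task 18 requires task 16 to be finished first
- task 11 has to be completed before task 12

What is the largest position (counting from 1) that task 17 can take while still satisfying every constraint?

Following every chain forward from task 17, the tasks that must come later are task 2, task 26, task 12, task 16, task 19, task 21, task 11, task 18 — 8 of them.
With 8 mandatory successors out of 12 tasks total, the latest slot for task 17 is 12−8 = 4, and it's reachable by doing all non-successors before task 17.

4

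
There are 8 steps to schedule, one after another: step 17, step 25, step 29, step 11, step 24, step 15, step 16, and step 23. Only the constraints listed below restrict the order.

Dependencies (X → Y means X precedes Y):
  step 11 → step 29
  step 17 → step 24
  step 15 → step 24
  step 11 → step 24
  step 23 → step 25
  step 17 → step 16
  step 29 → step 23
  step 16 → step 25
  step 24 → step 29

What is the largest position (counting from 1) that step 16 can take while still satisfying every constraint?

7

Following the constraints forward from step 16, its only required successor is step 25.
So at least 1 step follows step 16, putting step 16 no later than position 7. That position is achievable by scheduling everything else first.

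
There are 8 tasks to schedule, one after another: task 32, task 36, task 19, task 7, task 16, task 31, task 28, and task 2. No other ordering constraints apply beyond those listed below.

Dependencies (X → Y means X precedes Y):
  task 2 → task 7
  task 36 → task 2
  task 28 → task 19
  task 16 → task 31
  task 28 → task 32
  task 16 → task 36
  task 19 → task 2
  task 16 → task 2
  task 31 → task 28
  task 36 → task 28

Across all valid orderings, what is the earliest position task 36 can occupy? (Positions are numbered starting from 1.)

2

Working backwards through the constraints from task 36, its only required predecessor is task 16.
With 1 mandatory predecessor, the earliest task 36 can sit is position 1+1 = 2, and placing just that one first achieves it.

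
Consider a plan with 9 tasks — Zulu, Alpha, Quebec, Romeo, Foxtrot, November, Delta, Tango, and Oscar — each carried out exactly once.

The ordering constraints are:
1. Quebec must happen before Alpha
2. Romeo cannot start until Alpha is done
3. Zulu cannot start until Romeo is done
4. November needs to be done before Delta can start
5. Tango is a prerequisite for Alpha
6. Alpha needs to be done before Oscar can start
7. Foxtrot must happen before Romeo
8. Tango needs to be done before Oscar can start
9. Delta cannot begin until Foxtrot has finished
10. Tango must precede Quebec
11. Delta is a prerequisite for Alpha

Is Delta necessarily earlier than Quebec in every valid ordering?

No

No chain of constraints connects Delta to Quebec in either direction.
So Delta can come before Quebec or after — it is not forced.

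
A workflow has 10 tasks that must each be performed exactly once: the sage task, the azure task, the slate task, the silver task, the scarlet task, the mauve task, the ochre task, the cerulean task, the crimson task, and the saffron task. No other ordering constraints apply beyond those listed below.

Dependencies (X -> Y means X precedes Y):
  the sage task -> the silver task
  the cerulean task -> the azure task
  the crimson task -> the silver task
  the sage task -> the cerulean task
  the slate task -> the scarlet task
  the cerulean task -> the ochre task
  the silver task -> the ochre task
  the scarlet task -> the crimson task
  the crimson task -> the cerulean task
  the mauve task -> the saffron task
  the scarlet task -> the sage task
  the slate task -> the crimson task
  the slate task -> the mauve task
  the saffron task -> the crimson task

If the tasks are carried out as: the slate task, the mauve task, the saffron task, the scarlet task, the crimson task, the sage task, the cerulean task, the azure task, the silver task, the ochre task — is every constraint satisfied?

Yes

Going through the constraints one by one, each required predecessor appears earlier in the sequence than its dependent — e.g. the crimson task (position 5) is before the silver task (position 9), as required.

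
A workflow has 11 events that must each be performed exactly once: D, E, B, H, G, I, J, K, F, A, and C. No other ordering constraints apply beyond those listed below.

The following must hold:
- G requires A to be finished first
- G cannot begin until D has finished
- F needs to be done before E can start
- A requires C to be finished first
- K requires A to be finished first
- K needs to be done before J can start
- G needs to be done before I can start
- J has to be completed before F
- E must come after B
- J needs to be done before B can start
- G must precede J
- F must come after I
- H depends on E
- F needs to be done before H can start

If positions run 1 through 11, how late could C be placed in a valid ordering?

The events that are forced after C, directly or by a chain of constraints, are E, B, H, G, I, J, K, F, A. That's 9 events.
So at least 9 events follow C, putting C no later than position 2. That position is achievable by scheduling everything else first.

2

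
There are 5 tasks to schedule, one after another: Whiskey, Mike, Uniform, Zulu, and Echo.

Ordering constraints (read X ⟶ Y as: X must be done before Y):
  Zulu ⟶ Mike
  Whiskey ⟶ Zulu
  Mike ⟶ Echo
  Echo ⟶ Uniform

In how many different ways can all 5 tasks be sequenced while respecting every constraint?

Only Whiskey has no prerequisites, so it must go first.
Continuing from there, at each step only one task has all its prerequisites placed, so the ordering is fully determined — there is exactly 1.

1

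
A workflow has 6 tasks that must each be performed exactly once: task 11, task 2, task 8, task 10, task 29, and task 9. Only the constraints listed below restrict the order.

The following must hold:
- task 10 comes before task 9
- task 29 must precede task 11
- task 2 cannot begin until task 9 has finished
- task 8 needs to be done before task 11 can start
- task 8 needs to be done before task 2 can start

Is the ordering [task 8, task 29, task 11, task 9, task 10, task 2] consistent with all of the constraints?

Here task 10 comes after task 9.
But one of the constraints requires task 10 before task 9, so this ordering violates it.

No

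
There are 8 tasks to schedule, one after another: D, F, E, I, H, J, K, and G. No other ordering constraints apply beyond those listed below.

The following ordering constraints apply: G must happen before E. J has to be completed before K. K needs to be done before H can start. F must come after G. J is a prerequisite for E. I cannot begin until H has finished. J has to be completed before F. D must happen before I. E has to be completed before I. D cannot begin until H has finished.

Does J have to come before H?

Yes

Tracing the constraints gives a chain: J → K → H.
So J must precede H in any valid ordering.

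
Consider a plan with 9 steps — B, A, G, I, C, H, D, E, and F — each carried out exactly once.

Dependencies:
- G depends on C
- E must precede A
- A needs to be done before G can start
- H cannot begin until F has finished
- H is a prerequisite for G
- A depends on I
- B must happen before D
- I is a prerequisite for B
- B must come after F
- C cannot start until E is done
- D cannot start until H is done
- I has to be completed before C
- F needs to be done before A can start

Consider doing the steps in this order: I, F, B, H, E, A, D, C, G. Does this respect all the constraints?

Going through the constraints one by one, each required predecessor appears earlier in the sequence than its dependent — e.g. I (position 1) is before C (position 8), as required.

Yes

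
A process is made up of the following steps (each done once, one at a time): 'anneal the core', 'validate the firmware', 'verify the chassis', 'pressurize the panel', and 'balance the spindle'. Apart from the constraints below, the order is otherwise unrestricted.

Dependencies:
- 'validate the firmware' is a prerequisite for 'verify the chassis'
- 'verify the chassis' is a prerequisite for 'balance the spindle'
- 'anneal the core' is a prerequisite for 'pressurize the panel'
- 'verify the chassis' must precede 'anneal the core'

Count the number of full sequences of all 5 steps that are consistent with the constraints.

Only 'validate the firmware' has no prerequisites, so it must go first.
Counting all ways to extend the partial order to a total order gives 3.

3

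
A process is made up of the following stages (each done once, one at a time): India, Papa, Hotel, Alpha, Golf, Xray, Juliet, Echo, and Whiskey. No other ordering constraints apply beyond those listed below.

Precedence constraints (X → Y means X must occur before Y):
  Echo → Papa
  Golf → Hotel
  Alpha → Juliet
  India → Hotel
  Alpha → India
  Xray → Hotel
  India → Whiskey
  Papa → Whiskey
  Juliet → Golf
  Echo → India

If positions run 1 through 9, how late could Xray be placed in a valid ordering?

8

The only stage forced after Xray (directly or by a chain) is Hotel.
With 1 mandatory successor out of 9 stages total, the latest slot for Xray is 9−1 = 8, and it's reachable by doing all non-successors before Xray.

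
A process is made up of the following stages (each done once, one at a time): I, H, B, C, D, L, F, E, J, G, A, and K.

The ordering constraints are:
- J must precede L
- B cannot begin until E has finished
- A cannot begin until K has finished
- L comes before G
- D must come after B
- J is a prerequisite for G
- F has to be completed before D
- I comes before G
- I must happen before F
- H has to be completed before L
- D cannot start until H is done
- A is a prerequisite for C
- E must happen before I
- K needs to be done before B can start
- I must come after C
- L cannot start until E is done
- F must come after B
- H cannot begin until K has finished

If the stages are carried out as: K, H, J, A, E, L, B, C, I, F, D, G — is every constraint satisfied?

Every stated constraint is respected: H sits at position 2, ahead of D at position 11, and each of the other listed pairs likewise has the predecessor earlier in the sequence.

Yes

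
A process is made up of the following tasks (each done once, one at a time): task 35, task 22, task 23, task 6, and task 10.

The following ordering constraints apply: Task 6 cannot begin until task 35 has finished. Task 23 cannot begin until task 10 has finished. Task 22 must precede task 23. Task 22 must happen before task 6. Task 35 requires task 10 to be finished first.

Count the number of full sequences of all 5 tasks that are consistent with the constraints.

The tasks with no prerequisites are task 22, task 10; any of them can be placed first.
Counting all ways to extend the partial order to a total order gives 8.

8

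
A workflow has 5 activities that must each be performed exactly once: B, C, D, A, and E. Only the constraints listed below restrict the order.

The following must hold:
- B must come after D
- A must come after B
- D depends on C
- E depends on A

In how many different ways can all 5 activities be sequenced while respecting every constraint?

C is the only activity with nothing required before it, so every ordering starts there.
Continuing from there, at each step only one activity has all its prerequisites placed, so the ordering is fully determined — there is exactly 1.

1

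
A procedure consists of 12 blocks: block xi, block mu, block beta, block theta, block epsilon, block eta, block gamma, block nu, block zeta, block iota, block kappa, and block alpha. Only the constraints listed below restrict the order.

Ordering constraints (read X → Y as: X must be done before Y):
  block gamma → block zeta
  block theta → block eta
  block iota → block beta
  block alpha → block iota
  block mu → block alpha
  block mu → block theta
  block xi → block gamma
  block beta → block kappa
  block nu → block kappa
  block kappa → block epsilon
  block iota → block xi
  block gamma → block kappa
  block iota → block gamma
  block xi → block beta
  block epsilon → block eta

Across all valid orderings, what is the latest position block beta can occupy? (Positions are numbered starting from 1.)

Following every chain forward from block beta, the blocks that must come later are block epsilon, block eta, block kappa — 3 of them.
So at least 3 blocks follow block beta, putting block beta no later than position 9. That position is achievable by scheduling everything else first.

9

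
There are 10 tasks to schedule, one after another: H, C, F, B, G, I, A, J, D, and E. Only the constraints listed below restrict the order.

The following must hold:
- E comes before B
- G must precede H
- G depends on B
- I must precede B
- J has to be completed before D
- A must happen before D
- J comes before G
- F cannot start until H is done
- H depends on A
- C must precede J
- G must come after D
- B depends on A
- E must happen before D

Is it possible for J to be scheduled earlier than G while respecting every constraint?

Yes

Every valid ordering already has J before G (the constraints require it), so in particular at least one does.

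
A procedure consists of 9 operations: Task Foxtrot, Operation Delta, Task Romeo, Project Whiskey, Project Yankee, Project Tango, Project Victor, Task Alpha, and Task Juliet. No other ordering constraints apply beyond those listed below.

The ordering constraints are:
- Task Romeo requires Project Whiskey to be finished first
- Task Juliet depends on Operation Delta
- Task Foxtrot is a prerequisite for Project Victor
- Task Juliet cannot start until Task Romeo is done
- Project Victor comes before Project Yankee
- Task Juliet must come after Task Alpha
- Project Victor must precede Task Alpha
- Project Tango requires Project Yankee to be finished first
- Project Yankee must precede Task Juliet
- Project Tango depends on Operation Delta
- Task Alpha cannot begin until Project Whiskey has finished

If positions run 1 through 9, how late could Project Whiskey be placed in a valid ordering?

Every operation that must follow Project Whiskey has to come after it. Tracing all chains starting from Project Whiskey, those operations are: Task Romeo, Task Alpha, Task Juliet — 3 in total.
With 3 mandatory successors out of 9 operations total, the latest slot for Project Whiskey is 9−3 = 6, and it's reachable by doing all non-successors before Project Whiskey.

6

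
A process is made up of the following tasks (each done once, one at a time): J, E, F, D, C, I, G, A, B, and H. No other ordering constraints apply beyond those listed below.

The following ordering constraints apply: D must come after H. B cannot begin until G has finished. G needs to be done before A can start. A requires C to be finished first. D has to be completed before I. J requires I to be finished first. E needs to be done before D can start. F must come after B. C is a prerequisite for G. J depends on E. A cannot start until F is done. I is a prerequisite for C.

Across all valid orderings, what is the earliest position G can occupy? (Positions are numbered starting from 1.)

6

Working backwards through the constraints from G, its full set of required predecessors is E, D, C, I, H — 5 of them.
So at minimum 5 tasks come before G, putting G no earlier than position 6. That position is achievable by scheduling exactly those predecessors first.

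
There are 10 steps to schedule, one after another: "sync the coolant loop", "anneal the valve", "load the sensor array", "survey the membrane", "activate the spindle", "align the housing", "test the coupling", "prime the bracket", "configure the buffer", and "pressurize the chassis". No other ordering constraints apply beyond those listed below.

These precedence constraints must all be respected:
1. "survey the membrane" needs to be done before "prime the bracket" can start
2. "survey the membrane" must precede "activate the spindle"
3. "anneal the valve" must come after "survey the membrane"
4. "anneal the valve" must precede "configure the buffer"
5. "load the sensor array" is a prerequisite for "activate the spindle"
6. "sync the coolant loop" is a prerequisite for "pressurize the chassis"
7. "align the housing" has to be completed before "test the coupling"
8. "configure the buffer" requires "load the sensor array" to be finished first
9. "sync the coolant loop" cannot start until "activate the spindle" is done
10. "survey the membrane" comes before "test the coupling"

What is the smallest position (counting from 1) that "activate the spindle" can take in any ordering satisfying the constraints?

Working backwards through the constraints from "activate the spindle", its full set of required predecessors is "load the sensor array", "survey the membrane" — 2 of them.
With 2 mandatory predecessors, the earliest "activate the spindle" can sit is position 2+1 = 3, and placing just those 2 first achieves it.

3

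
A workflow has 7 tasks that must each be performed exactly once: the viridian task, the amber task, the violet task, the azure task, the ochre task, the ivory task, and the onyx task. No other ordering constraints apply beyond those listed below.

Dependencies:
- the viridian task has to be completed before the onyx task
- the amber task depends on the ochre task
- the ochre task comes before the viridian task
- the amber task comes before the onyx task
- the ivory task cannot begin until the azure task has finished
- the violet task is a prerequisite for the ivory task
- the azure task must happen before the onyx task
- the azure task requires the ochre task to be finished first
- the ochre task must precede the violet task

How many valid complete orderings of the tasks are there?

The ochre task is the only task with nothing required before it, so every ordering starts there.
Systematically extending each partial ordering one task at a time and counting, there are 70 complete orderings.

70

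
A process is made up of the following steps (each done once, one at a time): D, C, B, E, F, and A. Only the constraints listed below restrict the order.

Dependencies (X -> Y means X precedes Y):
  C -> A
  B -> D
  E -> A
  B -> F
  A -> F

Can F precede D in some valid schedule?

Yes

The constraints leave F and D unordered relative to each other; nothing requires D earlier.
That means at least one valid schedule has F before D.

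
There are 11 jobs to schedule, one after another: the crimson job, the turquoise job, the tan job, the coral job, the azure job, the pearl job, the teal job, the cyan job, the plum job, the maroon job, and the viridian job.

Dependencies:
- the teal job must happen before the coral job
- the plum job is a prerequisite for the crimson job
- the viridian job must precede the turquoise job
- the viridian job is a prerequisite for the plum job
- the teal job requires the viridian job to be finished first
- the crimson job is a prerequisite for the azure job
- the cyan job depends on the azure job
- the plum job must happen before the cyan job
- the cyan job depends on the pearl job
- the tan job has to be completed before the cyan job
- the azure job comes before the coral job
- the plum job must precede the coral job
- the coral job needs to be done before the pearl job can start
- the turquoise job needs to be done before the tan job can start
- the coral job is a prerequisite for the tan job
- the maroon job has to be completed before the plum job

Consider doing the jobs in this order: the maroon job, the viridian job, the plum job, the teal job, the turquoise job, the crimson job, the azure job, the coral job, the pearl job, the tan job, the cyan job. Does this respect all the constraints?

Yes

Checking each listed constraint against this order: for instance, the plum job is in position 3 and the cyan job in position 11, so that constraint holds — and the remaining constraints check out the same way.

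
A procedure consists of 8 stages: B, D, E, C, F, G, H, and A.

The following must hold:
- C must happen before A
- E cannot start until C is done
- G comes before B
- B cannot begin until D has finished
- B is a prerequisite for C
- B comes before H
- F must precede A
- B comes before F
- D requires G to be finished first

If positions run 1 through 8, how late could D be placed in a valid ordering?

Every stage that must follow D has to come after it. Tracing all chains starting from D, those stages are: B, E, C, F, H, A — 6 in total.
With 6 mandatory successors out of 8 stages total, the latest slot for D is 8−6 = 2, and it's reachable by doing all non-successors before D.

2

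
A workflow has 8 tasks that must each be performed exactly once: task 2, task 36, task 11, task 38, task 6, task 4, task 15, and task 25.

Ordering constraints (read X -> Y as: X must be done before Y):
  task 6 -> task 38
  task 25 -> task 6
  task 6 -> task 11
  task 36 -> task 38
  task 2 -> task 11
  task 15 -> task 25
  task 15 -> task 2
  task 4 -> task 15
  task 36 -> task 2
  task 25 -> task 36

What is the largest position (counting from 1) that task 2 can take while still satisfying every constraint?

7

The only task forced after task 2 (directly or by a chain) is task 11.
So at least 1 task follows task 2, putting task 2 no later than position 7. That position is achievable by scheduling everything else first.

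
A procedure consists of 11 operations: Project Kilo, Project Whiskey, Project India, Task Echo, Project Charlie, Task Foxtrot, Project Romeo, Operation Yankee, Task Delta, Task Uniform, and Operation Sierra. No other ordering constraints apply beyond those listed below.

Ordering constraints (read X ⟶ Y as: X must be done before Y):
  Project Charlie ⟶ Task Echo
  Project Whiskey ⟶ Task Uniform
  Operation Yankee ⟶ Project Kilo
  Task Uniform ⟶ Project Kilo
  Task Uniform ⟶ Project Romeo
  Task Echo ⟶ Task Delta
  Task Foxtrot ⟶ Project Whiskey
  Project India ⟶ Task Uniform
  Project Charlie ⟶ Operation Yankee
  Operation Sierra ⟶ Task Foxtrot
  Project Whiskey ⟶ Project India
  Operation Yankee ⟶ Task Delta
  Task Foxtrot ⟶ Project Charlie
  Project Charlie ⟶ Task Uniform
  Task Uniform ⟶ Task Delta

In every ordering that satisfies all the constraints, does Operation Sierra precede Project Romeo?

Chaining the stated constraints: Operation Sierra → Task Foxtrot → Project Whiskey → Task Uniform → Project Romeo.
Hence Operation Sierra necessarily comes before Project Romeo.

Yes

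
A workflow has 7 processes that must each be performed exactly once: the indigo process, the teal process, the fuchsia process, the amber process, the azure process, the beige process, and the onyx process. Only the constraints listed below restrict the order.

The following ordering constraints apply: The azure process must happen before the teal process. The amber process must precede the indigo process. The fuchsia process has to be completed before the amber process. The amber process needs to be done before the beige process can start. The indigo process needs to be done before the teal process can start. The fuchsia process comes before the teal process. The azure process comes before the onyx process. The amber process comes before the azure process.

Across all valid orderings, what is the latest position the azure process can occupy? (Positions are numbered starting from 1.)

Every process that must follow the azure process has to come after it. Tracing all chains starting from the azure process, those processes are: the teal process, the onyx process — 2 in total.
With 2 mandatory successors out of 7 processes total, the latest slot for the azure process is 7−2 = 5, and it's reachable by doing all non-successors before the azure process.

5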